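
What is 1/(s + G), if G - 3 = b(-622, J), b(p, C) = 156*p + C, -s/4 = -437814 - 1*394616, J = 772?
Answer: 1/3233463 ≈ 3.0927e-7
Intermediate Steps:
s = 3329720 (s = -4*(-437814 - 1*394616) = -4*(-437814 - 394616) = -4*(-832430) = 3329720)
b(p, C) = C + 156*p
G = -96257 (G = 3 + (772 + 156*(-622)) = 3 + (772 - 97032) = 3 - 96260 = -96257)
1/(s + G) = 1/(3329720 - 96257) = 1/3233463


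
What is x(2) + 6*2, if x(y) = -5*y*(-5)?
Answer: 62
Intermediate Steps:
x(y) = 25*y
x(2) + 6*2 = 25*2 + 6*2 = 50 + 12 = 62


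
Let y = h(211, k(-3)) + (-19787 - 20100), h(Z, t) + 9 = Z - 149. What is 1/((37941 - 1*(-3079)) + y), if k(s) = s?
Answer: 1/1186 ≈ 0.00084317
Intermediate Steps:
h(Z, t) = -158 + Z (h(Z, t) = -9 + (Z - 149) = -9 + (-149 + Z) = -158 + Z)
y = -39834 (y = (-158 + 211) + (-19787 - 20100) = 53 - 39887 = -39834)
1/((37941 - 1*(-3079)) + y) = 1/((37941 - 1*(-3079)) - 39834) = 1/((37941 + 3079) - 39834) = 1/(41020 - 39834) = 1/1186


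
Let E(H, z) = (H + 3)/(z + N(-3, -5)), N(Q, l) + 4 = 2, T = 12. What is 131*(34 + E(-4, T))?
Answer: 44409/10 ≈ 4440.9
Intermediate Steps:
N(Q, l) = -2 (N(Q, l) = -4 + 2 = -2)
E(H, z) = (3 + H)/(-2 + z) (E(H, z) = (H + 3)/(z - 2) = (3 + H)/(-2 + z))
131*(34 + E(-4, T)) = 131*(34 + (3 - 4)/(-2 + 12)) = 131*(34 - 1/10) = 131*(34 + (⅒)*(-1)) = 131*(34 - ⅒) = 131*(339/10) = 44409/10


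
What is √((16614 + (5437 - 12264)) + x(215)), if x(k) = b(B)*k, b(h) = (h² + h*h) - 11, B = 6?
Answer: √22902 ≈ 151.33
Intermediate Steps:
b(h) = -11 + 2*h² (b(h) = (h² + h²) - 11 = 2*h² - 11 = -11 + 2*h²)
x(k) = 61*k (x(k) = (-11 + 2*6²)*k = (-11 + 2*36)*k = (-11 + 72)*k = 61*k)
√((16614 + (5437 - 12264)) + x(215)) = √((16614 + (5437 - 12264)) + 61*215) = √((16614 - 6827) + 13115) = √(9787 + 13115) = √22902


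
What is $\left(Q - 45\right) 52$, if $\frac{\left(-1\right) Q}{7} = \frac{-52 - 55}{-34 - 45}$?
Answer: $- \frac{223808}{79} \approx -2833.0$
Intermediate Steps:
$Q = - \frac{749}{79}$ ($Q = - 7 \frac{-52 - 55}{-34 - 45} = - 7 \left(- \frac{107}{-79}\right) = - 7 \left(\left(-107\right) \left(- \frac{1}{79}\right)\right) = \left(-7\right) \frac{107}{79} = - \frac{749}{79} \approx -9.481$)
$\left(Q - 45\right) 52 = \left(- \frac{749}{79} - 45\right) 52 = \left(- \frac{4304}{79}\right) 52 = - \frac{223808}{79}$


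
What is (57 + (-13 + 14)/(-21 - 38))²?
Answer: 11303044/3481 ≈ 3247.1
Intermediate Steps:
(57 + (-13 + 14)/(-21 - 38))² = (57 + 1/(-59))² = (57 + 1*(-1/59))² = (57 - 1/59)² = (3362/59)² = 11303044/3481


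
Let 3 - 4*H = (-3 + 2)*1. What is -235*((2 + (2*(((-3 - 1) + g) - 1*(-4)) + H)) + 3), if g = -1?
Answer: -940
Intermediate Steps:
H = 1 (H = ¾ - (-3 + 2)/4 = ¾ - (-1)/4 = ¾ - ¼*(-1) = ¾ + ¼ = 1)
-235*((2 + (2*(((-3 - 1) + g) - 1*(-4)) + H)) + 3) = -235*((2 + (2*(((-3 - 1) - 1) - 1*(-4)) + 1)) + 3) = -235*((2 + (2*((-4 - 1) + 4) + 1)) + 3) = -235*((2 + (2*(-5 + 4) + 1)) + 3) = -235*((2 + (2*(-1) + 1)) + 3) = -235*((2 + (-2 + 1)) + 3) = -235*((2 - 1) + 3) = -235*(1 + 3) = -235*4 = -940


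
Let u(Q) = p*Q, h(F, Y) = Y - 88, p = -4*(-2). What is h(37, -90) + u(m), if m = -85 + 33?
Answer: -594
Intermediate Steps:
p = 8
h(F, Y) = -88 + Y
m = -52
u(Q) = 8*Q
h(37, -90) + u(m) = (-88 - 90) + 8*(-52) = -178 - 416 = -594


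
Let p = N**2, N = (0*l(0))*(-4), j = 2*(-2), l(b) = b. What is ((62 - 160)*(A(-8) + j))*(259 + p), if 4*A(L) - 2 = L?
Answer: 139601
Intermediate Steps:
A(L) = 1/2 + L/4
j = -4
N = 0 (N = (0*0)*(-4) = 0*(-4) = 0)
p = 0 (p = 0**2 = 0)
((62 - 160)*(A(-8) + j))*(259 + p) = ((62 - 160)*((1/2 + (1/4)*(-8)) - 4))*(259 + 0) = -98*((1/2 - 2) - 4)*259 = -98*(-3/2 - 4)*259 = -98*(-11/2)*259 = 539*259 = 139601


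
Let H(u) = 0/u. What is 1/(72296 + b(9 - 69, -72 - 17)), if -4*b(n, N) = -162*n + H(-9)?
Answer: 1/69866 ≈ 1.4313e-5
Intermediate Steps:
H(u) = 0
b(n, N) = 81*n/2 (b(n, N) = -(-162*n + 0)/4 = -(-81)*n/2 = 81*n/2)
1/(72296 + b(9 - 69, -72 - 17)) = 1/(72296 + 81*(9 - 69)/2) = 1/(72296 + (81/2)*(-60)) = 1/(72296 - 2430) = 1/69866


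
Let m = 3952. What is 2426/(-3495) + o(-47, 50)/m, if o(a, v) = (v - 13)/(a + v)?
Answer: -9544447/13812240 ≈ -0.69101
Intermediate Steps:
o(a, v) = (-13 + v)/(a + v)
2426/(-3495) + o(-47, 50)/m = 2426/(-3495) + ((-13 + 50)/(-47 + 50))/3952 = 2426*(-1/3495) + (37/3)*(1/3952) = -2426/3495 + ((⅓)*37)*(1/3952) = -2426/3495 + (37/3)*(1/3952) = -2426/3495 + 37/11856 = -9544447/13812240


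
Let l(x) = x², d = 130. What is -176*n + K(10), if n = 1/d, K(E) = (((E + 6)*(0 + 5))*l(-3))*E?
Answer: 467912/65 ≈ 7198.6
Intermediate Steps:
K(E) = E*(270 + 45*E) (K(E) = (((E + 6)*(0 + 5))*(-3)²)*E = (((6 + E)*5)*9)*E = ((30 + 5*E)*9)*E = (270 + 45*E)*E = E*(270 + 45*E))
n = 1/130 ≈ 0.0076923
-176*n + K(10) = -176*1/130 + 45*10*(6 + 10) = -88/65 + 45*10*16 = -88/65 + 7200 = 467912/65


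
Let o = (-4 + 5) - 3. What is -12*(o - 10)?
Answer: 144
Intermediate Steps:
o = -2 (o = 1 - 3 = -2)
-12*(o - 10) = -12*(-2 - 10) = -12*(-12) = 144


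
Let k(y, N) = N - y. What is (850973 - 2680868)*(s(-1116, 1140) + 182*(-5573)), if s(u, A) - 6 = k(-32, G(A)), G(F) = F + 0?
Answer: 1853881263660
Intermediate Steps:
G(F) = F
s(u, A) = 38 + A (s(u, A) = 6 + (A - 1*(-32)) = 6 + (A + 32) = 6 + (32 + A) = 38 + A)
(850973 - 2680868)*(s(-1116, 1140) + 182*(-5573)) = (850973 - 2680868)*((38 + 1140) + 182*(-5573)) = -1829895*(1178 - 1014286) = -1829895*(-1013108) = 1853881263660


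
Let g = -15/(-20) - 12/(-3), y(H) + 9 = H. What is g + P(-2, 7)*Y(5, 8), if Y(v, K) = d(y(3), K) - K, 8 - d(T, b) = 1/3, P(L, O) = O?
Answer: 29/12 ≈ 2.4167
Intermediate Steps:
y(H) = -9 + H
d(T, b) = 23/3 (d(T, b) = 8 - 1/3 = 8 - 1*⅓ = 8 - ⅓ = 23/3)
Y(v, K) = 23/3 - K
g = 19/4 (g = -15*(-1/20) - 12*(-⅓) = ¾ + 4 = 19/4 ≈ 4.7500)
g + P(-2, 7)*Y(5, 8) = 19/4 + 7*(23/3 - 1*8) = 19/4 + 7*(23/3 - 8) = 19/4 + 7*(-⅓) = 19/4 - 7/3 = 29/12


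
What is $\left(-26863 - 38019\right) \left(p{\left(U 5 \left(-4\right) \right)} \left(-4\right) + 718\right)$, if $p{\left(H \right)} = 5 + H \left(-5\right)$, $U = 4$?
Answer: $58523564$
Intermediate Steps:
$p{\left(H \right)} = 5 - 5 H$
$\left(-26863 - 38019\right) \left(p{\left(U 5 \left(-4\right) \right)} \left(-4\right) + 718\right) = \left(-26863 - 38019\right) \left(\left(5 - 5 \cdot 4 \cdot 5 \left(-4\right)\right) \left(-4\right) + 718\right) = - 64882 \left(\left(5 - 5 \cdot 20 \left(-4\right)\right) \left(-4\right) + 718\right) = - 64882 \left(\left(5 - -400\right) \left(-4\right) + 718\right) = - 64882 \left(\left(5 + 400\right) \left(-4\right) + 718\right) = - 64882 \left(405 \left(-4\right) + 718\right) = - 64882 \left(-1620 + 718\right) = \left(-64882\right) \left(-902\right) = 58523564$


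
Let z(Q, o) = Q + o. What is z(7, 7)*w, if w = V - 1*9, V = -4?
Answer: -182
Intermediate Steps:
w = -13 (w = -4 - 1*9 = -4 - 9 = -13)
z(7, 7)*w = (7 + 7)*(-13) = 14*(-13) = -182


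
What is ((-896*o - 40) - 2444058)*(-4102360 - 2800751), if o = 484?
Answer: 19865510517582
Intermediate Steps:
((-896*o - 40) - 2444058)*(-4102360 - 2800751) = ((-896*484 - 40) - 2444058)*(-4102360 - 2800751) = ((-433664 - 40) - 2444058)*(-6903111) = (-433704 - 2444058)*(-6903111) = -2877762*(-6903111) = 19865510517582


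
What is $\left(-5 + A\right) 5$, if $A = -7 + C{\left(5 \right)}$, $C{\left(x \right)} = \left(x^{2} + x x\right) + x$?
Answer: $215$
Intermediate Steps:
$C{\left(x \right)} = x + 2 x^{2}$ ($C{\left(x \right)} = \left(x^{2} + x^{2}\right) + x = 2 x^{2} + x = x + 2 x^{2}$)
$A = 48$ ($A = -7 + 5 \left(1 + 2 \cdot 5\right) = -7 + 5 \left(1 + 10\right) = -7 + 5 \cdot 11 = -7 + 55 = 48$)
$\left(-5 + A\right) 5 = \left(-5 + 48\right) 5 = 43 \cdot 5 = 215$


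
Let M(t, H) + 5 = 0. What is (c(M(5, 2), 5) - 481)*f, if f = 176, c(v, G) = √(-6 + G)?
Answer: -84656 + 176*I ≈ -84656.0 + 176.0*I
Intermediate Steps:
M(t, H) = -5 (M(t, H) = -5 + 0 = -5)
(c(M(5, 2), 5) - 481)*f = (√(-6 + 5) - 481)*176 = (√(-1) - 481)*176 = (I - 481)*176 = (-481 + I)*176 = -84656 + 176*I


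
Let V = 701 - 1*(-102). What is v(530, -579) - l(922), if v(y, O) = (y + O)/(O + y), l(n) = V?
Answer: -802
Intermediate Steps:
V = 803 (V = 701 + 102 = 803)
l(n) = 803
v(y, O) = 1 (v(y, O) = (O + y)/(O + y) = 1)
v(530, -579) - l(922) = 1 - 1*803 = 1 - 803 = -802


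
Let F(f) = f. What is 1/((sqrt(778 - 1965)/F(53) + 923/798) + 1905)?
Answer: 3409699520766/6499422143268469 - 33750612*I*sqrt(1187)/6499422143268469 ≈ 0.00052462 - 1.7891e-7*I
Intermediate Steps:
1/((sqrt(778 - 1965)/F(53) + 923/798) + 1905) = 1/((sqrt(778 - 1965)/53 + 923/798) + 1905) = 1/((sqrt(-1187)*(1/53) + 923*(1/798)) + 1905) = 1/(((I*sqrt(1187))*(1/53) + 923/798) + 1905) = 1/((I*sqrt(1187)/53 + 923/798) + 1905) = 1/((923/798 + I*sqrt(1187)/53) + 1905) = 1/(1521113/798 + I*sqrt(1187)/53)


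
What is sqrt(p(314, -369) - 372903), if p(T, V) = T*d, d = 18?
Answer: I*sqrt(367251) ≈ 606.01*I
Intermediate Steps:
p(T, V) = 18*T (p(T, V) = T*18 = 18*T)
sqrt(p(314, -369) - 372903) = sqrt(18*314 - 372903) = sqrt(5652 - 372903) = sqrt(-367251) = I*sqrt(367251)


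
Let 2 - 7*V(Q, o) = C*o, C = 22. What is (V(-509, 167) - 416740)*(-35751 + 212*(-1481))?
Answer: 1021489123996/7 ≈ 1.4593e+11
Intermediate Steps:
V(Q, o) = 2/7 - 22*o/7
(V(-509, 167) - 416740)*(-35751 + 212*(-1481)) = ((2/7 - 22/7*167) - 416740)*(-35751 + 212*(-1481)) = ((2/7 - 3674/7) - 416740)*(-35751 - 313972) = (-3672/7 - 416740)*(-349723) = -2920852/7*(-349723) = 1021489123996/7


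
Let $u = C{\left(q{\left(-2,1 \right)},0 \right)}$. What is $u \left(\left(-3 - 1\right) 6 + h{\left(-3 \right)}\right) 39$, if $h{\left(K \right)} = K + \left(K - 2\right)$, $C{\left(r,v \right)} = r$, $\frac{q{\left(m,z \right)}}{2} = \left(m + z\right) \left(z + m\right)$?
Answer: $-2496$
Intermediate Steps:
$q{\left(m,z \right)} = 2 \left(m + z\right)^{2}$ ($q{\left(m,z \right)} = 2 \left(m + z\right) \left(z + m\right) = 2 \left(m + z\right) \left(m + z\right) = 2 \left(m + z\right)^{2}$)
$u = 2$ ($u = 2 \left(-2 + 1\right)^{2} = 2 \left(-1\right)^{2} = 2 \cdot 1 = 2$)
$h{\left(K \right)} = -2 + 2 K$ ($h{\left(K \right)} = K + \left(-2 + K\right) = -2 + 2 K$)
$u \left(\left(-3 - 1\right) 6 + h{\left(-3 \right)}\right) 39 = 2 \left(\left(-3 - 1\right) 6 + \left(-2 + 2 \left(-3\right)\right)\right) 39 = 2 \left(\left(-3 - 1\right) 6 - 8\right) 39 = 2 \left(\left(-4\right) 6 - 8\right) 39 = 2 \left(-24 - 8\right) 39 = 2 \left(-32\right) 39 = \left(-64\right) 39 = -2496$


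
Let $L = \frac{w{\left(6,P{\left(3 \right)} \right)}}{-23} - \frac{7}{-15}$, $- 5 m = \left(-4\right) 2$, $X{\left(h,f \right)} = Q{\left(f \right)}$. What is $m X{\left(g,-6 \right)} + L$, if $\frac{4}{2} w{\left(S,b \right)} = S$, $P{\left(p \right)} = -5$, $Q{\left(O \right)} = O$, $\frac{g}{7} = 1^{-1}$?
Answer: $- \frac{3196}{345} \approx -9.2638$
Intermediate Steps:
$g = 7$ ($g = \frac{7}{1} = 7 \cdot 1 = 7$)
$X{\left(h,f \right)} = f$
$m = \frac{8}{5}$ ($m = - \frac{\left(-4\right) 2}{5} = \left(- \frac{1}{5}\right) \left(-8\right) = \frac{8}{5} \approx 1.6$)
$w{\left(S,b \right)} = \frac{S}{2}$
$L = \frac{116}{345}$ ($L = \frac{\frac{1}{2} \cdot 6}{-23} - \frac{7}{-15} = 3 \left(- \frac{1}{23}\right) - - \frac{7}{15} = - \frac{3}{23} + \frac{7}{15} = \frac{116}{345} \approx 0.33623$)
$m X{\left(g,-6 \right)} + L = \frac{8}{5} \left(-6\right) + \frac{116}{345} = - \frac{48}{5} + \frac{116}{345} = - \frac{3196}{345}$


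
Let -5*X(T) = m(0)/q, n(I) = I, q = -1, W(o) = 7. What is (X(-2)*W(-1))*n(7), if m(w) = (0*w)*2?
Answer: 0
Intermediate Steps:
m(w) = 0 (m(w) = 0*2 = 0)
X(T) = 0 (X(T) = -0/(-1) = -0*(-1) = -1/5*0 = 0)
(X(-2)*W(-1))*n(7) = (0*7)*7 = 0*7 = 0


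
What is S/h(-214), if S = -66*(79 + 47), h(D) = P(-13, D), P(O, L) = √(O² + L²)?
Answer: -8316*√45965/45965 ≈ -38.788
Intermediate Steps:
P(O, L) = √(L² + O²)
h(D) = √(169 + D²) (h(D) = √(D² + (-13)²) = √(D² + 169) = √(169 + D²))
S = -8316 (S = -66*126 = -8316)
S/h(-214) = -8316/√(169 + (-214)²) = -8316/√(169 + 45796) = -8316*√45965/45965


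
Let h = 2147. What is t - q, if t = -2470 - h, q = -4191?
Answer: -426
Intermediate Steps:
t = -4617 (t = -2470 - 1*2147 = -2470 - 2147 = -4617)
t - q = -4617 - 1*(-4191) = -4617 + 4191 = -426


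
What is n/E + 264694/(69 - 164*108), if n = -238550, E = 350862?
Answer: -16179967313/1031709711 ≈ -15.683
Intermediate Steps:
n/E + 264694/(69 - 164*108) = -238550/350862 + 264694/(69 - 164*108) = -238550*1/350862 + 264694/(69 - 17712) = -119275/175431 + 264694/(-17643) = -119275/175431 + 264694*(-1/17643) = -119275/175431 - 264694/17643 = -16179967313/1031709711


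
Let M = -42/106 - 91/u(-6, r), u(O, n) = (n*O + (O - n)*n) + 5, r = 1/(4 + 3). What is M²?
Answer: 57449857969/71910400 ≈ 798.91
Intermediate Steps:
r = ⅐ (r = 1/7 = ⅐ ≈ 0.14286)
u(O, n) = 5 + O*n + n*(O - n) (u(O, n) = (O*n + n*(O - n)) + 5 = 5 + O*n + n*(O - n))
M = -239687/8480 (M = -42/106 - 91/(5 - (⅐)² + 2*(-6)*(⅐)) = -42*1/106 - 91/(5 - 1*1/49 - 12/7) = -21/53 - 91/(5 - 1/49 - 12/7) = -21/53 - 91/160/49 = -21/53 - 91*49/160 = -21/53 - 4459/160 = -239687/8480 ≈ -28.265)
M² = (-239687/8480)² = 57449857969/71910400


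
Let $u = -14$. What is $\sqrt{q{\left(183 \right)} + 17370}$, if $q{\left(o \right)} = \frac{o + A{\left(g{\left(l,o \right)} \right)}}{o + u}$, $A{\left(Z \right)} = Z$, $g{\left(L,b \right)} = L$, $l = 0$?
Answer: $\frac{\sqrt{2935713}}{13} \approx 131.8$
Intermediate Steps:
$q{\left(o \right)} = \frac{o}{-14 + o}$ ($q{\left(o \right)} = \frac{o + 0}{o - 14} = \frac{o}{-14 + o}$)
$\sqrt{q{\left(183 \right)} + 17370} = \sqrt{\frac{183}{-14 + 183} + 17370} = \sqrt{\frac{183}{169} + 17370} = \sqrt{\frac{2935713}{169}} = \frac{\sqrt{2935713}}{13}$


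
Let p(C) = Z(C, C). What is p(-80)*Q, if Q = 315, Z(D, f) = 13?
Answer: 4095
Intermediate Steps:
p(C) = 13
p(-80)*Q = 13*315 = 4095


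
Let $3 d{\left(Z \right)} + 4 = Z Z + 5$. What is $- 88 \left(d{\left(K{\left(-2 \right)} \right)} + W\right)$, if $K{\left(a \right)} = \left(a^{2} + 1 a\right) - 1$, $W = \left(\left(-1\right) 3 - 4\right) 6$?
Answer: $\frac{10912}{3} \approx 3637.3$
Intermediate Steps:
$W = -42$ ($W = \left(-3 - 4\right) 6 = \left(-7\right) 6 = -42$)
$K{\left(a \right)} = -1 + a + a^{2}$ ($K{\left(a \right)} = \left(a^{2} + a\right) - 1 = \left(a + a^{2}\right) - 1 = -1 + a + a^{2}$)
$d{\left(Z \right)} = \frac{1}{3} + \frac{Z^{2}}{3}$ ($d{\left(Z \right)} = - \frac{4}{3} + \frac{Z Z + 5}{3} = - \frac{4}{3} + \frac{Z^{2} + 5}{3} = - \frac{4}{3} + \frac{5 + Z^{2}}{3} = - \frac{4}{3} + \left(\frac{5}{3} + \frac{Z^{2}}{3}\right) = \frac{1}{3} + \frac{Z^{2}}{3}$)
$- 88 \left(d{\left(K{\left(-2 \right)} \right)} + W\right) = - 88 \left(\left(\frac{1}{3} + \frac{\left(-1 - 2 + \left(-2\right)^{2}\right)^{2}}{3}\right) - 42\right) = - 88 \left(\left(\frac{1}{3} + \frac{\left(-1 - 2 + 4\right)^{2}}{3}\right) - 42\right) = - 88 \left(\left(\frac{1}{3} + \frac{1^{2}}{3}\right) - 42\right) = - 88 \left(\left(\frac{1}{3} + \frac{1}{3} \cdot 1\right) - 42\right) = - 88 \left(\left(\frac{1}{3} + \frac{1}{3}\right) - 42\right) = - 88 \left(\frac{2}{3} - 42\right) = \left(-88\right) \left(- \frac{124}{3}\right) = \frac{10912}{3}$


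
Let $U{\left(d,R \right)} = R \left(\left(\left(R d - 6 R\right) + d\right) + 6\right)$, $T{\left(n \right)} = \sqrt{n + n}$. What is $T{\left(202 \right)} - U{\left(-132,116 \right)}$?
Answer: $1871544 + 2 \sqrt{101} \approx 1.8716 \cdot 10^{6}$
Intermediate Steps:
$T{\left(n \right)} = \sqrt{2} \sqrt{n}$ ($T{\left(n \right)} = \sqrt{2 n} = \sqrt{2} \sqrt{n}$)
$U{\left(d,R \right)} = R \left(6 + d - 6 R + R d\right)$ ($U{\left(d,R \right)} = R \left(\left(\left(- 6 R + R d\right) + d\right) + 6\right) = R \left(\left(d - 6 R + R d\right) + 6\right) = R \left(6 + d - 6 R + R d\right)$)
$T{\left(202 \right)} - U{\left(-132,116 \right)} = \sqrt{2} \sqrt{202} - 116 \left(6 - 132 - 696 + 116 \left(-132\right)\right) = 2 \sqrt{101} - 116 \left(6 - 132 - 696 - 15312\right) = 2 \sqrt{101} - 116 \left(-16134\right) = 2 \sqrt{101} - -1871544 = 2 \sqrt{101} + 1871544 = 1871544 + 2 \sqrt{101}$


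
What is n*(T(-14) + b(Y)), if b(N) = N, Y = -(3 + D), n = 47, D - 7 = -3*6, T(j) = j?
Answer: -282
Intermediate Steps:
D = -11 (D = 7 - 3*6 = 7 - 18 = -11)
Y = 8 (Y = -(3 - 11) = -1*(-8) = 8)
n*(T(-14) + b(Y)) = 47*(-14 + 8) = 47*(-6) = -282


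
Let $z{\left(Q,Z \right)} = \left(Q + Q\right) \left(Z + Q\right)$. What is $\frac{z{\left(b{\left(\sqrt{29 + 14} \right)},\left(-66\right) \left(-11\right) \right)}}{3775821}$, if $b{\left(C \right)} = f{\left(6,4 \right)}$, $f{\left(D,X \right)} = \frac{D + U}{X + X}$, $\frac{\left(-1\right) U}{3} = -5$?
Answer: $\frac{5829}{5753632} \approx 0.0010131$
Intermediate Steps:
$U = 15$ ($U = \left(-3\right) \left(-5\right) = 15$)
$f{\left(D,X \right)} = \frac{15 + D}{2 X}$ ($f{\left(D,X \right)} = \frac{D + 15}{X + X} = \frac{15 + D}{2 X}$)
$b{\left(C \right)} = \frac{21}{8}$ ($b{\left(C \right)} = \frac{15 + 6}{2 \cdot 4} = \frac{1}{2} \cdot \frac{1}{4} \cdot 21 = \frac{21}{8}$)
$z{\left(Q,Z \right)} = 2 Q \left(Q + Z\right)$
$\frac{z{\left(b{\left(\sqrt{29 + 14} \right)},\left(-66\right) \left(-11\right) \right)}}{3775821} = \frac{2 \cdot \frac{21}{8} \left(\frac{21}{8} - -726\right)}{3775821} = 2 \cdot \frac{21}{8} \left(\frac{21}{8} + 726\right) \frac{1}{3775821} = 2 \cdot \frac{21}{8} \cdot \frac{5829}{8} \cdot \frac{1}{3775821} = \frac{122409}{32} \cdot \frac{1}{3775821} = \frac{5829}{5753632}$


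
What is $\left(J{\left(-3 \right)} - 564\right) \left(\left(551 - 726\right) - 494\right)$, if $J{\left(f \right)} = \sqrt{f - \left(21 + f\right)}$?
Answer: $377316 - 669 i \sqrt{21} \approx 3.7732 \cdot 10^{5} - 3065.7 i$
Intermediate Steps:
$J{\left(f \right)} = i \sqrt{21}$ ($J{\left(f \right)} = \sqrt{-21} = i \sqrt{21}$)
$\left(J{\left(-3 \right)} - 564\right) \left(\left(551 - 726\right) - 494\right) = \left(i \sqrt{21} - 564\right) \left(\left(551 - 726\right) - 494\right) = \left(-564 + i \sqrt{21}\right) \left(\left(551 - 726\right) - 494\right) = \left(-564 + i \sqrt{21}\right) \left(-175 - 494\right) = \left(-564 + i \sqrt{21}\right) \left(-669\right) = 377316 - 669 i \sqrt{21}$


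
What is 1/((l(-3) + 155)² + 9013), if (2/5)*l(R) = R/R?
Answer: 4/135277 ≈ 2.9569e-5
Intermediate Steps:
l(R) = 5/2 (l(R) = 5*(R/R)/2 = (5/2)*1 = 5/2)
1/((l(-3) + 155)² + 9013) = 1/((5/2 + 155)² + 9013) = 1/((315/2)² + 9013) = 1/(99225/4 + 9013) = 1/(135277/4) = 4/135277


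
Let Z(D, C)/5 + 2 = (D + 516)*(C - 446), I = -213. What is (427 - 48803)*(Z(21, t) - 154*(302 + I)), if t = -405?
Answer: 111199540776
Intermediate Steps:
Z(D, C) = -10 + 5*(-446 + C)*(516 + D) (Z(D, C) = -10 + 5*((D + 516)*(C - 446)) = -10 + 5*((516 + D)*(-446 + C)) = -10 + 5*((-446 + C)*(516 + D)) = -10 + 5*(-446 + C)*(516 + D))
(427 - 48803)*(Z(21, t) - 154*(302 + I)) = (427 - 48803)*((-1150690 - 2230*21 + 2580*(-405) + 5*(-405)*21) - 154*(302 - 213)) = -48376*((-1150690 - 46830 - 1044900 - 42525) - 154*89) = -48376*(-2284945 - 13706) = -48376*(-2298651) = 111199540776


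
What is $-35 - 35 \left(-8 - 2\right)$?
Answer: $315$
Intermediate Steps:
$-35 - 35 \left(-8 - 2\right) = -35 - -350 = -35 + 350 = 315$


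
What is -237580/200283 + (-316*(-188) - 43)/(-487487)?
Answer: -127706961755/97635358821 ≈ -1.3080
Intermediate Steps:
-237580/200283 + (-316*(-188) - 43)/(-487487) = -237580*1/200283 + (59408 - 43)*(-1/487487) = -237580/200283 + 59365*(-1/487487) = -237580/200283 - 59365/487487 = -127706961755/97635358821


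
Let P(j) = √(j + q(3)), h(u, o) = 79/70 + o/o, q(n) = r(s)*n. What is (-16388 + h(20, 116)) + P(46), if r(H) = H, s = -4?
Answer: -1147011/70 + √34 ≈ -16380.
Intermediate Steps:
q(n) = -4*n
h(u, o) = 149/70 (h(u, o) = 79*(1/70) + 1 = 79/70 + 1 = 149/70)
P(j) = √(-12 + j) (P(j) = √(j - 4*3) = √(j - 12) = √(-12 + j))
(-16388 + h(20, 116)) + P(46) = (-16388 + 149/70) + √(-12 + 46) = -1147011/70 + √34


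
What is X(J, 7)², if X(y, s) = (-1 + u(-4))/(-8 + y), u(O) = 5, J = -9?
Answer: 16/289 ≈ 0.055363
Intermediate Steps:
X(y, s) = 4/(-8 + y) (X(y, s) = (-1 + 5)/(-8 + y) = 4/(-8 + y))
X(J, 7)² = (4/(-8 - 9))² = (4/(-17))² = (4*(-1/17))² = (-4/17)² = 16/289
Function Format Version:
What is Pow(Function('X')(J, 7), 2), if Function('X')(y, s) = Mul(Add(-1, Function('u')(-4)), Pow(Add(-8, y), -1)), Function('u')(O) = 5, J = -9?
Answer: Rational(16, 289) ≈ 0.055363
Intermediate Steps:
Function('X')(y, s) = Mul(4, Pow(Add(-8, y), -1)) (Function('X')(y, s) = Mul(Add(-1, 5), Pow(Add(-8, y), -1)) = Mul(4, Pow(Add(-8, y), -1)))
Pow(Function('X')(J, 7), 2) = Pow(Mul(4, Pow(Add(-8, -9), -1)), 2) = Pow(Mul(4, Pow(-17, -1)), 2) = Pow(Mul(4, Rational(-1, 17)), 2) = Pow(Rational(-4, 17), 2) = Rational(16, 289)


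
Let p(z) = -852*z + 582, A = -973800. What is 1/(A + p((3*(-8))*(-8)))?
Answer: -1/1136802 ≈ -8.7966e-7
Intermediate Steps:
p(z) = 582 - 852*z
1/(A + p((3*(-8))*(-8))) = 1/(-973800 + (582 - 852*3*(-8)*(-8))) = 1/(-973800 + (582 - (-20448)*(-8))) = 1/(-973800 + (582 - 852*192)) = 1/(-973800 + (582 - 163584)) = 1/(-973800 - 163002) = 1/(-1136802) = -1/1136802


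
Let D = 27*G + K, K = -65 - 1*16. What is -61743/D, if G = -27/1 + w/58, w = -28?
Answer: 596849/7956 ≈ 75.019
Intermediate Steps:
K = -81 (K = -65 - 16 = -81)
G = -797/29 (G = -27/1 - 28/58 = -27*1 - 28*1/58 = -27 - 14/29 = -797/29 ≈ -27.483)
D = -23868/29 (D = 27*(-797/29) - 81 = -21519/29 - 81 = -23868/29 ≈ -823.03)
-61743/D = -61743/(-23868/29) = -61743*(-29/23868) = 596849/7956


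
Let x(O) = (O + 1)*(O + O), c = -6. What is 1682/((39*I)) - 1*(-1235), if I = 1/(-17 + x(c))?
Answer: 120491/39 ≈ 3089.5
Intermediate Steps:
x(O) = 2*O*(1 + O) (x(O) = (1 + O)*(2*O) = 2*O*(1 + O))
I = 1/43 (I = 1/(-17 + 2*(-6)*(1 - 6)) = 1/(-17 + 2*(-6)*(-5)) = 1/(-17 + 60) = 1/43 ≈ 0.023256)
1682/((39*I)) - 1*(-1235) = 1682/((39*(1/43))) - 1*(-1235) = 1682/(39/43) + 1235 = 1682*(43/39) + 1235 = 72326/39 + 1235 = 120491/39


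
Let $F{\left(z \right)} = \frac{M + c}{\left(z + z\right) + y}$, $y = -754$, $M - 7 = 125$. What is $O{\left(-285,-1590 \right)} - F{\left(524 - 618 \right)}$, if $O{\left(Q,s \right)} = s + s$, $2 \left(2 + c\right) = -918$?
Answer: $- \frac{2995889}{942} \approx -3180.3$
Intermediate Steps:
$M = 132$ ($M = 7 + 125 = 132$)
$c = -461$ ($c = -2 + \frac{1}{2} \left(-918\right) = -2 - 459 = -461$)
$F{\left(z \right)} = - \frac{329}{-754 + 2 z}$ ($F{\left(z \right)} = \frac{132 - 461}{\left(z + z\right) - 754} = - \frac{329}{2 z - 754} = - \frac{329}{-754 + 2 z}$)
$O{\left(Q,s \right)} = 2 s$
$O{\left(-285,-1590 \right)} - F{\left(524 - 618 \right)} = 2 \left(-1590\right) - - \frac{329}{-754 + 2 \left(524 - 618\right)} = -3180 - - \frac{329}{-754 + 2 \left(-94\right)} = -3180 - - \frac{329}{-754 - 188} = -3180 - - \frac{329}{-942} = -3180 - \left(-329\right) \left(- \frac{1}{942}\right) = -3180 - \frac{329}{942} = - \frac{2995889}{942}$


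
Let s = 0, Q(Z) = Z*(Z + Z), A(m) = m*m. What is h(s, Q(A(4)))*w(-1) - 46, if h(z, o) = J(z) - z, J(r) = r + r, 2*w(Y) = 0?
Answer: -46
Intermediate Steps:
A(m) = m²
w(Y) = 0 (w(Y) = (½)*0 = 0)
Q(Z) = 2*Z² (Q(Z) = Z*(2*Z) = 2*Z²)
J(r) = 2*r
h(z, o) = z (h(z, o) = 2*z - z = z)
h(s, Q(A(4)))*w(-1) - 46 = 0*0 - 46 = 0 - 46 = -46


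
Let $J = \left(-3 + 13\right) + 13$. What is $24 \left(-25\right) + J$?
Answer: $-577$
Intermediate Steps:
$J = 23$ ($J = 10 + 13 = 23$)
$24 \left(-25\right) + J = 24 \left(-25\right) + 23 = -600 + 23 = -577$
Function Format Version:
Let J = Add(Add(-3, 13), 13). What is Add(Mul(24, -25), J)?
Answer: -577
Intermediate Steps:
J = 23 (J = Add(10, 13) = 23)
Add(Mul(24, -25), J) = Add(Mul(24, -25), 23) = Add(-600, 23) = -577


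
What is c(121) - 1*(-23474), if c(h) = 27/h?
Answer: 2840381/121 ≈ 23474.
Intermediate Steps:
c(121) - 1*(-23474) = 27/121 - 1*(-23474) = 27*(1/121) + 23474 = 27/121 + 23474 = 2840381/121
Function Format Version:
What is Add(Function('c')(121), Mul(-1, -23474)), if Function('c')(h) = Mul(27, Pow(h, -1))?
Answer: Rational(2840381, 121) ≈ 23474.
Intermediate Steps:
Add(Function('c')(121), Mul(-1, -23474)) = Add(Mul(27, Pow(121, -1)), Mul(-1, -23474)) = Add(Mul(27, Rational(1, 121)), 23474) = Add(Rational(27, 121), 23474) = Rational(2840381, 121)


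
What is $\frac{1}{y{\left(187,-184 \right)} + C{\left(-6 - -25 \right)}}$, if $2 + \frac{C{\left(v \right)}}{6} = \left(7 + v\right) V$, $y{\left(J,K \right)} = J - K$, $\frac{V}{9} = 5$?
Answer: $\frac{1}{7379} \approx 0.00013552$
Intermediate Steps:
$V = 45$ ($V = 9 \cdot 5 = 45$)
$C{\left(v \right)} = 1878 + 270 v$ ($C{\left(v \right)} = -12 + 6 \left(7 + v\right) 45 = -12 + 6 \left(315 + 45 v\right) = -12 + \left(1890 + 270 v\right) = 1878 + 270 v$)
$\frac{1}{y{\left(187,-184 \right)} + C{\left(-6 - -25 \right)}} = \frac{1}{\left(187 - -184\right) + \left(1878 + 270 \left(-6 - -25\right)\right)} = \frac{1}{\left(187 + 184\right) + \left(1878 + 270 \left(-6 + 25\right)\right)} = \frac{1}{371 + \left(1878 + 270 \cdot 19\right)} = \frac{1}{371 + \left(1878 + 5130\right)} = \frac{1}{371 + 7008} = \frac{1}{7379}$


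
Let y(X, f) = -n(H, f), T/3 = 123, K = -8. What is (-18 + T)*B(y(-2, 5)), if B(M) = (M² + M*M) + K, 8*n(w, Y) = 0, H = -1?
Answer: -2808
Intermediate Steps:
n(w, Y) = 0 (n(w, Y) = (⅛)*0 = 0)
T = 369 (T = 3*123 = 369)
y(X, f) = 0 (y(X, f) = -1*0 = 0)
B(M) = -8 + 2*M² (B(M) = (M² + M*M) - 8 = (M² + M²) - 8 = 2*M² - 8 = -8 + 2*M²)
(-18 + T)*B(y(-2, 5)) = (-18 + 369)*(-8 + 2*0²) = 351*(-8 + 2*0) = 351*(-8 + 0) = 351*(-8) = -2808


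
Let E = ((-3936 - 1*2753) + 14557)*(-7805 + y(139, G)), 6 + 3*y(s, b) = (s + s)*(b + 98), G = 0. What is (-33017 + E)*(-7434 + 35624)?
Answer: 845145023470/3 ≈ 2.8172e+11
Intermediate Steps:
y(s, b) = -2 + 2*s*(98 + b)/3 (y(s, b) = -2 + ((s + s)*(b + 98))/3 = -2 + ((2*s)*(98 + b))/3 = -2 + (2*s*(98 + b))/3 = -2 + 2*s*(98 + b)/3)
E = 30079364/3 (E = ((-3936 - 1*2753) + 14557)*(-7805 + (-2 + (196/3)*139 + (2/3)*0*139)) = ((-3936 - 2753) + 14557)*(-7805 + (-2 + 27244/3 + 0)) = (-6689 + 14557)*(-7805 + 27238/3) = 7868*(3823/3) = 30079364/3 ≈ 1.0026e+7)
(-33017 + E)*(-7434 + 35624) = (-33017 + 30079364/3)*(-7434 + 35624) = (29980313/3)*28190 = 845145023470/3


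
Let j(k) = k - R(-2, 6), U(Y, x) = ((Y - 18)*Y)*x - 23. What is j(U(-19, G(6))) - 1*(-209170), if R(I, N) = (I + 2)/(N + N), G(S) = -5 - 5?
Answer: 202117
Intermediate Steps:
G(S) = -10
R(I, N) = (2 + I)/(2*N) (R(I, N) = (2 + I)/((2*N)) = (2 + I)*(1/(2*N)) = (2 + I)/(2*N))
U(Y, x) = -23 + Y*x*(-18 + Y) (U(Y, x) = ((-18 + Y)*Y)*x - 23 = (Y*(-18 + Y))*x - 23 = Y*x*(-18 + Y) - 23 = -23 + Y*x*(-18 + Y))
j(k) = k (j(k) = k - (2 - 2)/(2*6) = k - 0/(2*6) = k - 1*0 = k + 0 = k)
j(U(-19, G(6))) - 1*(-209170) = (-23 - 10*(-19)**2 - 18*(-19)*(-10)) - 1*(-209170) = (-23 - 10*361 - 3420) + 209170 = (-23 - 3610 - 3420) + 209170 = -7053 + 209170 = 202117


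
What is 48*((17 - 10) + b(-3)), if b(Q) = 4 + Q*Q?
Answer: 960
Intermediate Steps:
b(Q) = 4 + Q²
48*((17 - 10) + b(-3)) = 48*((17 - 10) + (4 + (-3)²)) = 48*(7 + (4 + 9)) = 48*(7 + 13) = 48*20 = 960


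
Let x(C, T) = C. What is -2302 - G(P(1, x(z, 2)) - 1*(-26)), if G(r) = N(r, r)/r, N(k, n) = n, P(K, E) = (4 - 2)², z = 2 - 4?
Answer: -2303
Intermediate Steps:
z = -2
P(K, E) = 4 (P(K, E) = 2² = 4)
G(r) = 1 (G(r) = r/r = 1)
-2302 - G(P(1, x(z, 2)) - 1*(-26)) = -2302 - 1*1 = -2302 - 1 = -2303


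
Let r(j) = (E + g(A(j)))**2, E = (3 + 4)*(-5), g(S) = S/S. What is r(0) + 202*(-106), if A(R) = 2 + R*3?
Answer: -20256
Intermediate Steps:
A(R) = 2 + 3*R
g(S) = 1
E = -35 (E = 7*(-5) = -35)
r(j) = 1156 (r(j) = (-35 + 1)**2 = (-34)**2 = 1156)
r(0) + 202*(-106) = 1156 + 202*(-106) = 1156 - 21412 = -20256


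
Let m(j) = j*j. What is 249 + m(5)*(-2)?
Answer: 199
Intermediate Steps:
m(j) = j²
249 + m(5)*(-2) = 249 + 5²*(-2) = 249 + 25*(-2) = 249 - 50 = 199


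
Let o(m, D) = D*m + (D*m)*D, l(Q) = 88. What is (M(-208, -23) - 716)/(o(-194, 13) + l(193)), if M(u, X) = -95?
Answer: 811/35220 ≈ 0.023027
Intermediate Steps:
o(m, D) = D*m + m*D**2
(M(-208, -23) - 716)/(o(-194, 13) + l(193)) = (-95 - 716)/(13*(-194)*(1 + 13) + 88) = -811/(13*(-194)*14 + 88) = -811/(-35308 + 88) = -811/(-35220) = -811*(-1/35220) = 811/35220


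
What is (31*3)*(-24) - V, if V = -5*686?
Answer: 1198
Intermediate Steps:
V = -3430
(31*3)*(-24) - V = (31*3)*(-24) - 1*(-3430) = 93*(-24) + 3430 = -2232 + 3430 = 1198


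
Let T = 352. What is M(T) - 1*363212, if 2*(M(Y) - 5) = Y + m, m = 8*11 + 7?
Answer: -725967/2 ≈ -3.6298e+5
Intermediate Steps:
m = 95 (m = 88 + 7 = 95)
M(Y) = 105/2 + Y/2 (M(Y) = 5 + (Y + 95)/2 = 5 + (95 + Y)/2 = 5 + (95/2 + Y/2) = 105/2 + Y/2)
M(T) - 1*363212 = (105/2 + (1/2)*352) - 1*363212 = (105/2 + 176) - 363212 = 457/2 - 363212 = -725967/2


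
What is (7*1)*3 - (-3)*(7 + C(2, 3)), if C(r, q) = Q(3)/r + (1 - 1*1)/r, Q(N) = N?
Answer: 93/2 ≈ 46.500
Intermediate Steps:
C(r, q) = 3/r (C(r, q) = 3/r + (1 - 1*1)/r = 3/r + (1 - 1)/r = 3/r + 0/r = 3/r + 0 = 3/r)
(7*1)*3 - (-3)*(7 + C(2, 3)) = (7*1)*3 - (-3)*(7 + 3/2) = 7*3 - (-3)*(7 + 3*(½)) = 21 - (-3)*(7 + 3/2) = 21 - (-3)*17/2 = 21 - 1*(-51/2) = 21 + 51/2 = 93/2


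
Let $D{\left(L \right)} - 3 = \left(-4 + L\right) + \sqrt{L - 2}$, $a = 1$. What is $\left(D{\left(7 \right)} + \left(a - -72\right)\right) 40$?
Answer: $3160 + 40 \sqrt{5} \approx 3249.4$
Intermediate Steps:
$D{\left(L \right)} = -1 + L + \sqrt{-2 + L}$ ($D{\left(L \right)} = 3 + \left(\left(-4 + L\right) + \sqrt{L - 2}\right) = 3 + \left(\left(-4 + L\right) + \sqrt{-2 + L}\right) = 3 + \left(-4 + L + \sqrt{-2 + L}\right) = -1 + L + \sqrt{-2 + L}$)
$\left(D{\left(7 \right)} + \left(a - -72\right)\right) 40 = \left(\left(-1 + 7 + \sqrt{-2 + 7}\right) + \left(1 - -72\right)\right) 40 = \left(\left(-1 + 7 + \sqrt{5}\right) + \left(1 + 72\right)\right) 40 = \left(\left(6 + \sqrt{5}\right) + 73\right) 40 = \left(79 + \sqrt{5}\right) 40 = 3160 + 40 \sqrt{5}$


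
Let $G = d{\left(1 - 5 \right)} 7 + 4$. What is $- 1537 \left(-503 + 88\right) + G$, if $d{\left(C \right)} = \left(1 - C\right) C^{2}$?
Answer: $638419$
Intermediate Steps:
$d{\left(C \right)} = C^{2} \left(1 - C\right)$
$G = 564$ ($G = \left(1 - 5\right)^{2} \left(1 - \left(1 - 5\right)\right) 7 + 4 = \left(-4\right)^{2} \left(1 - -4\right) 7 + 4 = 16 \left(1 + 4\right) 7 + 4 = 16 \cdot 5 \cdot 7 + 4 = 80 \cdot 7 + 4 = 560 + 4 = 564$)
$- 1537 \left(-503 + 88\right) + G = - 1537 \left(-503 + 88\right) + 564 = \left(-1537\right) \left(-415\right) + 564 = 637855 + 564 = 638419$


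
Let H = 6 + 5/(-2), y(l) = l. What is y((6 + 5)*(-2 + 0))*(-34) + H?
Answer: 1503/2 ≈ 751.50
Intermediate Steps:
H = 7/2 (H = 6 - 1/2*5 = 6 - 5/2 = 7/2 ≈ 3.5000)
y((6 + 5)*(-2 + 0))*(-34) + H = ((6 + 5)*(-2 + 0))*(-34) + 7/2 = (11*(-2))*(-34) + 7/2 = -22*(-34) + 7/2 = 748 + 7/2 = 1503/2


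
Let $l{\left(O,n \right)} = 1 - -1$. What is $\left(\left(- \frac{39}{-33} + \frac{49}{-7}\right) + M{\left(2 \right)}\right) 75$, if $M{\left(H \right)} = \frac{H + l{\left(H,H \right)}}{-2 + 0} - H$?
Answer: $- \frac{8100}{11} \approx -736.36$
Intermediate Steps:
$l{\left(O,n \right)} = 2$ ($l{\left(O,n \right)} = 1 + 1 = 2$)
$M{\left(H \right)} = -1 - \frac{3 H}{2}$ ($M{\left(H \right)} = \frac{H + 2}{-2 + 0} - H = \frac{2 + H}{-2} - H = \left(2 + H\right) \left(- \frac{1}{2}\right) - H = \left(-1 - \frac{H}{2}\right) - H = -1 - \frac{3 H}{2}$)
$\left(\left(- \frac{39}{-33} + \frac{49}{-7}\right) + M{\left(2 \right)}\right) 75 = \left(\left(- \frac{39}{-33} + \frac{49}{-7}\right) - 4\right) 75 = \left(\left(\left(-39\right) \left(- \frac{1}{33}\right) + 49 \left(- \frac{1}{7}\right)\right) - 4\right) 75 = \left(\left(\frac{13}{11} - 7\right) - 4\right) 75 = \left(- \frac{64}{11} - 4\right) 75 = \left(- \frac{108}{11}\right) 75 = - \frac{8100}{11}$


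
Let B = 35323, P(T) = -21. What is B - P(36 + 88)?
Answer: 35344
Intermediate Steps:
B - P(36 + 88) = 35323 - 1*(-21) = 35323 + 21 = 35344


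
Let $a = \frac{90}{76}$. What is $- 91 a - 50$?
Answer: $- \frac{5995}{38} \approx -157.76$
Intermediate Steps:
$a = \frac{45}{38}$ ($a = 90 \cdot \frac{1}{76} = \frac{45}{38} \approx 1.1842$)
$- 91 a - 50 = \left(-91\right) \frac{45}{38} - 50 = - \frac{4095}{38} - 50 = - \frac{5995}{38}$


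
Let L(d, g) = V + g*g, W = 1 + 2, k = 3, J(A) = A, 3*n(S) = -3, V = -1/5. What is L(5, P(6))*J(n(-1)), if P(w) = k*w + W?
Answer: -2204/5 ≈ -440.80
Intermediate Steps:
V = -1/5 (V = -1*1/5 = -1/5 ≈ -0.20000)
n(S) = -1 (n(S) = (1/3)*(-3) = -1)
W = 3
P(w) = 3 + 3*w (P(w) = 3*w + 3 = 3 + 3*w)
L(d, g) = -1/5 + g**2 (L(d, g) = -1/5 + g*g = -1/5 + g**2)
L(5, P(6))*J(n(-1)) = (-1/5 + (3 + 3*6)**2)*(-1) = (-1/5 + (3 + 18)**2)*(-1) = (-1/5 + 21**2)*(-1) = (-1/5 + 441)*(-1) = (2204/5)*(-1) = -2204/5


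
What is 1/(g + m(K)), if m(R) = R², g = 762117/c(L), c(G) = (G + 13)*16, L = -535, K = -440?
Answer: 2784/538728361 ≈ 5.1677e-6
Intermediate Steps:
c(G) = 208 + 16*G (c(G) = (13 + G)*16 = 208 + 16*G)
g = -254039/2784 (g = 762117/(208 + 16*(-535)) = 762117/(208 - 8560) = 762117/(-8352) = 762117*(-1/8352) = -254039/2784 ≈ -91.250)
1/(g + m(K)) = 1/(-254039/2784 + (-440)²) = 1/(-254039/2784 + 193600) = 1/(538728361/2784) = 2784/538728361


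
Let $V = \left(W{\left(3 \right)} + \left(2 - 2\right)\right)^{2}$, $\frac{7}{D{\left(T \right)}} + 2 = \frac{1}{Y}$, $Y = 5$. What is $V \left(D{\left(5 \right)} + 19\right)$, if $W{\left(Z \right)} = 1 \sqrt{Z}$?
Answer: $\frac{136}{3} \approx 45.333$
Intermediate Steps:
$W{\left(Z \right)} = \sqrt{Z}$
$D{\left(T \right)} = - \frac{35}{9}$ ($D{\left(T \right)} = \frac{7}{-2 + \frac{1}{5}} = \frac{7}{- \frac{9}{5}} = 7 \left(- \frac{5}{9}\right) = - \frac{35}{9}$)
$V = 3$ ($V = \left(\sqrt{3} + \left(2 - 2\right)\right)^{2} = \left(\sqrt{3} + 0\right)^{2} = \left(\sqrt{3}\right)^{2} = 3$)
$V \left(D{\left(5 \right)} + 19\right) = 3 \left(- \frac{35}{9} + 19\right) = 3 \cdot \frac{136}{9} = \frac{136}{3}$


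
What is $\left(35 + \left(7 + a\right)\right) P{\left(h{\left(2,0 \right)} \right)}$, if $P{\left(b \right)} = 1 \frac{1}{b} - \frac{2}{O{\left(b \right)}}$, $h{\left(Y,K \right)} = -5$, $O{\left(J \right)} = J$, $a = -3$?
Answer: $\frac{39}{5} \approx 7.8$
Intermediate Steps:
$P{\left(b \right)} = - \frac{1}{b}$ ($P{\left(b \right)} = 1 \frac{1}{b} - \frac{2}{b} = \frac{1}{b} - \frac{2}{b} = - \frac{1}{b}$)
$\left(35 + \left(7 + a\right)\right) P{\left(h{\left(2,0 \right)} \right)} = \left(35 + \left(7 - 3\right)\right) \left(- \frac{1}{-5}\right) = \left(35 + 4\right) \left(\left(-1\right) \left(- \frac{1}{5}\right)\right) = 39 \cdot \frac{1}{5} = \frac{39}{5}$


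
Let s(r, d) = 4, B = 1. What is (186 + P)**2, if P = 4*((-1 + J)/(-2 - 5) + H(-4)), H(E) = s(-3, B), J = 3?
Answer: 1976836/49 ≈ 40344.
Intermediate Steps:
H(E) = 4
P = 104/7 (P = 4*((-1 + 3)/(-2 - 5) + 4) = 4*(2/(-7) + 4) = 4*(2*(-1/7) + 4) = 4*(-2/7 + 4) = 4*(26/7) = 104/7 ≈ 14.857)
(186 + P)**2 = (186 + 104/7)**2 = (1406/7)**2 = 1976836/49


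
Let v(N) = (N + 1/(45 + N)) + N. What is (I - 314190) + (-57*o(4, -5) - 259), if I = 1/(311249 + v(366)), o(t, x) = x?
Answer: -40283425055077/128224192 ≈ -3.1416e+5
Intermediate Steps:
v(N) = 1/(45 + N) + 2*N
I = 411/128224192 (I = 1/(311249 + (1 + 2*366² + 90*366)/(45 + 366)) = 1/(311249 + (1 + 2*133956 + 32940)/411) = 1/(311249 + (1 + 267912 + 32940)/411) = 1/(311249 + (1/411)*300853) = 1/(311249 + 300853/411) = 1/(128224192/411) = 411/128224192 ≈ 3.2053e-6)
(I - 314190) + (-57*o(4, -5) - 259) = (411/128224192 - 314190) + (-57*(-5) - 259) = -40286758884069/128224192 + (285 - 259) = -40286758884069/128224192 + 26 = -40283425055077/128224192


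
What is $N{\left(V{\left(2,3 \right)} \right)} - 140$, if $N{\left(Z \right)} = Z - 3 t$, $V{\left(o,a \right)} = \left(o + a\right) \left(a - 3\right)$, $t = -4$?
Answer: $-128$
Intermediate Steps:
$V{\left(o,a \right)} = \left(-3 + a\right) \left(a + o\right)$ ($V{\left(o,a \right)} = \left(a + o\right) \left(-3 + a\right) = \left(-3 + a\right) \left(a + o\right)$)
$N{\left(Z \right)} = 12 + Z$ ($N{\left(Z \right)} = Z - -12 = Z + 12 = 12 + Z$)
$N{\left(V{\left(2,3 \right)} \right)} - 140 = \left(12 + \left(3^{2} - 9 - 6 + 3 \cdot 2\right)\right) - 140 = \left(12 + \left(9 - 9 - 6 + 6\right)\right) - 140 = \left(12 + 0\right) - 140 = 12 - 140 = -128$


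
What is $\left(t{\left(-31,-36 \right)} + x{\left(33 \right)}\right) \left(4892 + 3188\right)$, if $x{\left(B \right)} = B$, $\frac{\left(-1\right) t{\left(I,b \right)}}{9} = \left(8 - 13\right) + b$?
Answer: $3248160$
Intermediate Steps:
$t{\left(I,b \right)} = 45 - 9 b$ ($t{\left(I,b \right)} = - 9 \left(\left(8 - 13\right) + b\right) = - 9 \left(-5 + b\right) = 45 - 9 b$)
$\left(t{\left(-31,-36 \right)} + x{\left(33 \right)}\right) \left(4892 + 3188\right) = \left(\left(45 - -324\right) + 33\right) \left(4892 + 3188\right) = \left(\left(45 + 324\right) + 33\right) 8080 = \left(369 + 33\right) 8080 = 402 \cdot 8080 = 3248160$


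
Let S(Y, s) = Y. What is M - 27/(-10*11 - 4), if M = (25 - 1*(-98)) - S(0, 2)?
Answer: 4683/38 ≈ 123.24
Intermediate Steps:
M = 123 (M = (25 - 1*(-98)) - 1*0 = (25 + 98) + 0 = 123 + 0 = 123)
M - 27/(-10*11 - 4) = 123 - 27/(-10*11 - 4) = 123 - 27/(-110 - 4) = 123 - 27/(-114) = 123 - 27*(-1)/114 = 123 - 1*(-9/38) = 123 + 9/38 = 4683/38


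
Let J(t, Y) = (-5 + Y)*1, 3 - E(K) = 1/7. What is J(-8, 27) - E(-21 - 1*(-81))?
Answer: 134/7 ≈ 19.143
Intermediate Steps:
E(K) = 20/7 (E(K) = 3 - 1/7 = 3 - 1*⅐ = 3 - ⅐ = 20/7)
J(t, Y) = -5 + Y
J(-8, 27) - E(-21 - 1*(-81)) = (-5 + 27) - 1*20/7 = 22 - 20/7 = 134/7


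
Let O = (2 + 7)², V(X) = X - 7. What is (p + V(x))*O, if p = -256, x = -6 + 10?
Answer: -20979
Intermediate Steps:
x = 4
V(X) = -7 + X
O = 81 (O = 9² = 81)
(p + V(x))*O = (-256 + (-7 + 4))*81 = (-256 - 3)*81 = -259*81 = -20979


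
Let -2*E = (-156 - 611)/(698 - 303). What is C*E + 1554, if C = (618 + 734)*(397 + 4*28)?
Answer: 264526258/395 ≈ 6.6969e+5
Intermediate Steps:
C = 688168 (C = 1352*(397 + 112) = 1352*509 = 688168)
E = 767/790 (E = -(-156 - 611)/(2*(698 - 303)) = -(-767)/(2*395) = -½*(-767/395) = 767/790 ≈ 0.97089)
C*E + 1554 = 688168*(767/790) + 1554 = 263912428/395 + 1554 = 264526258/395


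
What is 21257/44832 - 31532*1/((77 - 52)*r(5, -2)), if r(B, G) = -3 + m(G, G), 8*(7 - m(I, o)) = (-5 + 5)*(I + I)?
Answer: -352879231/1120800 ≈ -314.85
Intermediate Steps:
m(I, o) = 7 (m(I, o) = 7 - (-5 + 5)*(I + I)/8 = 7 - 0*2*I = 7 - ⅛*0 = 7 + 0 = 7)
r(B, G) = 4 (r(B, G) = -3 + 7 = 4)
21257/44832 - 31532*1/((77 - 52)*r(5, -2)) = 21257/44832 - 31532*1/(4*(77 - 52)) = 21257*(1/44832) - 31532/(4*25) = 21257/44832 - 31532/100 = 21257/44832 - 31532*1/100 = 21257/44832 - 7883/25 = -352879231/1120800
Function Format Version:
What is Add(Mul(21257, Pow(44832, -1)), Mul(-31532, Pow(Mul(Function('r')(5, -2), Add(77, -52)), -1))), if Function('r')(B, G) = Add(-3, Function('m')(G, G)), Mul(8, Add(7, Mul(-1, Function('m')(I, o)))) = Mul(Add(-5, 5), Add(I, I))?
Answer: Rational(-352879231, 1120800) ≈ -314.85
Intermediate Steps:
Function('m')(I, o) = 7 (Function('m')(I, o) = Add(7, Mul(Rational(-1, 8), Mul(Add(-5, 5), Add(I, I)))) = Add(7, Mul(Rational(-1, 8), Mul(0, Mul(2, I)))) = Add(7, Mul(Rational(-1, 8), 0)) = Add(7, 0) = 7)
Function('r')(B, G) = 4 (Function('r')(B, G) = Add(-3, 7) = 4)
Add(Mul(21257, Pow(44832, -1)), Mul(-31532, Pow(Mul(Function('r')(5, -2), Add(77, -52)), -1))) = Add(Mul(21257, Pow(44832, -1)), Mul(-31532, Pow(Mul(4, Add(77, -52)), -1))) = Add(Mul(21257, Rational(1, 44832)), Mul(-31532, Pow(Mul(4, 25), -1))) = Add(Rational(21257, 44832), Mul(-31532, Pow(100, -1))) = Add(Rational(21257, 44832), Mul(-31532, Rational(1, 100))) = Add(Rational(21257, 44832), Rational(-7883, 25)) = Rational(-352879231, 1120800)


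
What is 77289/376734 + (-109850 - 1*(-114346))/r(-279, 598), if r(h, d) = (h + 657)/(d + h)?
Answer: 90058359943/23734242 ≈ 3794.4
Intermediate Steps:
r(h, d) = (657 + h)/(d + h)
77289/376734 + (-109850 - 1*(-114346))/r(-279, 598) = 77289/376734 + (-109850 - 1*(-114346))/(((657 - 279)/(598 - 279))) = 77289*(1/376734) + (-109850 + 114346)/((378/319)) = 25763/125578 + 4496/(((1/319)*378)) = 25763/125578 + 4496/(378/319) = 25763/125578 + 4496*(319/378) = 25763/125578 + 717112/189 = 90058359943/23734242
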